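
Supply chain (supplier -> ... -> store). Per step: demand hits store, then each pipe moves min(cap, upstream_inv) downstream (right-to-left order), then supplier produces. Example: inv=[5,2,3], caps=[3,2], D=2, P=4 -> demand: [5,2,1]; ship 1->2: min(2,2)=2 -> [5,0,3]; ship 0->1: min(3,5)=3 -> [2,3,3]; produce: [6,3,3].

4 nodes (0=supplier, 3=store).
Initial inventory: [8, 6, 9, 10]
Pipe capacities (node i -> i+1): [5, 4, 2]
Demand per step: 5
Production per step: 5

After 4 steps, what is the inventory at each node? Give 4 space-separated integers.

Step 1: demand=5,sold=5 ship[2->3]=2 ship[1->2]=4 ship[0->1]=5 prod=5 -> inv=[8 7 11 7]
Step 2: demand=5,sold=5 ship[2->3]=2 ship[1->2]=4 ship[0->1]=5 prod=5 -> inv=[8 8 13 4]
Step 3: demand=5,sold=4 ship[2->3]=2 ship[1->2]=4 ship[0->1]=5 prod=5 -> inv=[8 9 15 2]
Step 4: demand=5,sold=2 ship[2->3]=2 ship[1->2]=4 ship[0->1]=5 prod=5 -> inv=[8 10 17 2]

8 10 17 2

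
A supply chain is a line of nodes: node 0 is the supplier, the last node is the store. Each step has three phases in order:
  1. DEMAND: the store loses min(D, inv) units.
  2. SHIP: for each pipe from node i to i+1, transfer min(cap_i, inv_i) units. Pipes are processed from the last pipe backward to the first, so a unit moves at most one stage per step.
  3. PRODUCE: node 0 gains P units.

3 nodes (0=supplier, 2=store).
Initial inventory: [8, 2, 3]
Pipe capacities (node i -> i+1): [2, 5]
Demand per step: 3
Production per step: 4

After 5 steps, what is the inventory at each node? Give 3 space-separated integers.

Step 1: demand=3,sold=3 ship[1->2]=2 ship[0->1]=2 prod=4 -> inv=[10 2 2]
Step 2: demand=3,sold=2 ship[1->2]=2 ship[0->1]=2 prod=4 -> inv=[12 2 2]
Step 3: demand=3,sold=2 ship[1->2]=2 ship[0->1]=2 prod=4 -> inv=[14 2 2]
Step 4: demand=3,sold=2 ship[1->2]=2 ship[0->1]=2 prod=4 -> inv=[16 2 2]
Step 5: demand=3,sold=2 ship[1->2]=2 ship[0->1]=2 prod=4 -> inv=[18 2 2]

18 2 2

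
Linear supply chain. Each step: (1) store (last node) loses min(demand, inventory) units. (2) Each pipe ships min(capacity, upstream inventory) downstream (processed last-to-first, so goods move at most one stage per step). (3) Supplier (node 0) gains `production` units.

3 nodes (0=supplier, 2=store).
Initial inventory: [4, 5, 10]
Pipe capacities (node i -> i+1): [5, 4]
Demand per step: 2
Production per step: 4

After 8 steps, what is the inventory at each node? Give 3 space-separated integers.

Step 1: demand=2,sold=2 ship[1->2]=4 ship[0->1]=4 prod=4 -> inv=[4 5 12]
Step 2: demand=2,sold=2 ship[1->2]=4 ship[0->1]=4 prod=4 -> inv=[4 5 14]
Step 3: demand=2,sold=2 ship[1->2]=4 ship[0->1]=4 prod=4 -> inv=[4 5 16]
Step 4: demand=2,sold=2 ship[1->2]=4 ship[0->1]=4 prod=4 -> inv=[4 5 18]
Step 5: demand=2,sold=2 ship[1->2]=4 ship[0->1]=4 prod=4 -> inv=[4 5 20]
Step 6: demand=2,sold=2 ship[1->2]=4 ship[0->1]=4 prod=4 -> inv=[4 5 22]
Step 7: demand=2,sold=2 ship[1->2]=4 ship[0->1]=4 prod=4 -> inv=[4 5 24]
Step 8: demand=2,sold=2 ship[1->2]=4 ship[0->1]=4 prod=4 -> inv=[4 5 26]

4 5 26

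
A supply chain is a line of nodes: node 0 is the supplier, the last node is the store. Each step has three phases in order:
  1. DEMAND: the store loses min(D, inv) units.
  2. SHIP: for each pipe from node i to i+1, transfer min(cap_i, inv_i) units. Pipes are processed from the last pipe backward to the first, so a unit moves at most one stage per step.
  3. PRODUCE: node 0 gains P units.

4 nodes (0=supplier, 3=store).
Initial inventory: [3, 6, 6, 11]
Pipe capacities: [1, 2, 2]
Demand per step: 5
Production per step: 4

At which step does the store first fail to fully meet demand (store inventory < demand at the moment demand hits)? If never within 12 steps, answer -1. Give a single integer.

Step 1: demand=5,sold=5 ship[2->3]=2 ship[1->2]=2 ship[0->1]=1 prod=4 -> [6 5 6 8]
Step 2: demand=5,sold=5 ship[2->3]=2 ship[1->2]=2 ship[0->1]=1 prod=4 -> [9 4 6 5]
Step 3: demand=5,sold=5 ship[2->3]=2 ship[1->2]=2 ship[0->1]=1 prod=4 -> [12 3 6 2]
Step 4: demand=5,sold=2 ship[2->3]=2 ship[1->2]=2 ship[0->1]=1 prod=4 -> [15 2 6 2]
Step 5: demand=5,sold=2 ship[2->3]=2 ship[1->2]=2 ship[0->1]=1 prod=4 -> [18 1 6 2]
Step 6: demand=5,sold=2 ship[2->3]=2 ship[1->2]=1 ship[0->1]=1 prod=4 -> [21 1 5 2]
Step 7: demand=5,sold=2 ship[2->3]=2 ship[1->2]=1 ship[0->1]=1 prod=4 -> [24 1 4 2]
Step 8: demand=5,sold=2 ship[2->3]=2 ship[1->2]=1 ship[0->1]=1 prod=4 -> [27 1 3 2]
Step 9: demand=5,sold=2 ship[2->3]=2 ship[1->2]=1 ship[0->1]=1 prod=4 -> [30 1 2 2]
Step 10: demand=5,sold=2 ship[2->3]=2 ship[1->2]=1 ship[0->1]=1 prod=4 -> [33 1 1 2]
Step 11: demand=5,sold=2 ship[2->3]=1 ship[1->2]=1 ship[0->1]=1 prod=4 -> [36 1 1 1]
Step 12: demand=5,sold=1 ship[2->3]=1 ship[1->2]=1 ship[0->1]=1 prod=4 -> [39 1 1 1]
First stockout at step 4

4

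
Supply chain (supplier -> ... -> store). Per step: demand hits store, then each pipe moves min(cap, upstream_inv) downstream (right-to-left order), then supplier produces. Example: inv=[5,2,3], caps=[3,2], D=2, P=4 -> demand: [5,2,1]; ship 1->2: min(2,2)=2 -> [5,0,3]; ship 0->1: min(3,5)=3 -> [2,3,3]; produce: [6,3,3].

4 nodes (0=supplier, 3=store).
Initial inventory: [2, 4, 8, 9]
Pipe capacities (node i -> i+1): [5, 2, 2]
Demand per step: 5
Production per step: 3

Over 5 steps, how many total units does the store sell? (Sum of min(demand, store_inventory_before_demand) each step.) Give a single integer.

Step 1: sold=5 (running total=5) -> [3 4 8 6]
Step 2: sold=5 (running total=10) -> [3 5 8 3]
Step 3: sold=3 (running total=13) -> [3 6 8 2]
Step 4: sold=2 (running total=15) -> [3 7 8 2]
Step 5: sold=2 (running total=17) -> [3 8 8 2]

Answer: 17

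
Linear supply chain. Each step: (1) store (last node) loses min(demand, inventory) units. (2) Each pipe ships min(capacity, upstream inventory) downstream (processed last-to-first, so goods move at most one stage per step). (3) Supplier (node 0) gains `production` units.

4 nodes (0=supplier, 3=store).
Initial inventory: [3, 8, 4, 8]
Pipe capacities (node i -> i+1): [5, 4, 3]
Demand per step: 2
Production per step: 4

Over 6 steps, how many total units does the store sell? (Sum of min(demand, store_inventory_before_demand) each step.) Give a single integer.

Step 1: sold=2 (running total=2) -> [4 7 5 9]
Step 2: sold=2 (running total=4) -> [4 7 6 10]
Step 3: sold=2 (running total=6) -> [4 7 7 11]
Step 4: sold=2 (running total=8) -> [4 7 8 12]
Step 5: sold=2 (running total=10) -> [4 7 9 13]
Step 6: sold=2 (running total=12) -> [4 7 10 14]

Answer: 12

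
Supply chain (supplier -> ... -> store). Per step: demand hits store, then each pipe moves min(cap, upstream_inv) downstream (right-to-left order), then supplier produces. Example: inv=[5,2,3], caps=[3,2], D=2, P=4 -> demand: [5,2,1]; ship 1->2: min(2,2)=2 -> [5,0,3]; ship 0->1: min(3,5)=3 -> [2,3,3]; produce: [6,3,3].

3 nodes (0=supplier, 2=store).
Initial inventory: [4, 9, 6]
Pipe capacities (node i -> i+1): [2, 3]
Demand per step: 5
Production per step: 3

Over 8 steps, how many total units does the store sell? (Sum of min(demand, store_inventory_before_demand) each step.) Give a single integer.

Answer: 27

Derivation:
Step 1: sold=5 (running total=5) -> [5 8 4]
Step 2: sold=4 (running total=9) -> [6 7 3]
Step 3: sold=3 (running total=12) -> [7 6 3]
Step 4: sold=3 (running total=15) -> [8 5 3]
Step 5: sold=3 (running total=18) -> [9 4 3]
Step 6: sold=3 (running total=21) -> [10 3 3]
Step 7: sold=3 (running total=24) -> [11 2 3]
Step 8: sold=3 (running total=27) -> [12 2 2]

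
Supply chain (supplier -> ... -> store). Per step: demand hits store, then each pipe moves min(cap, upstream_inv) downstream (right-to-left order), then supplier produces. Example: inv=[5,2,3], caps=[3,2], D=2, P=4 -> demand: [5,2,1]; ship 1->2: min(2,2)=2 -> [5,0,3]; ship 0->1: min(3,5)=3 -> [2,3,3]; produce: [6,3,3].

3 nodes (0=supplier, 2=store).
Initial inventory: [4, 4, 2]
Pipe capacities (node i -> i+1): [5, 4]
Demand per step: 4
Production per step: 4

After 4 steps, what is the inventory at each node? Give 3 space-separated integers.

Step 1: demand=4,sold=2 ship[1->2]=4 ship[0->1]=4 prod=4 -> inv=[4 4 4]
Step 2: demand=4,sold=4 ship[1->2]=4 ship[0->1]=4 prod=4 -> inv=[4 4 4]
Step 3: demand=4,sold=4 ship[1->2]=4 ship[0->1]=4 prod=4 -> inv=[4 4 4]
Step 4: demand=4,sold=4 ship[1->2]=4 ship[0->1]=4 prod=4 -> inv=[4 4 4]

4 4 4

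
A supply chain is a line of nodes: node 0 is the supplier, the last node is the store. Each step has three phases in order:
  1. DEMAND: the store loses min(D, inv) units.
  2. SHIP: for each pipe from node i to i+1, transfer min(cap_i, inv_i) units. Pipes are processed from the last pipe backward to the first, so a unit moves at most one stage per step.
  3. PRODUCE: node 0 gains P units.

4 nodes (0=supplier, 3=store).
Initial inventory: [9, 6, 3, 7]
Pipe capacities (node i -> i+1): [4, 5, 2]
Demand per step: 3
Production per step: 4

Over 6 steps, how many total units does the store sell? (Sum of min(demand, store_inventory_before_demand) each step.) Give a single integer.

Step 1: sold=3 (running total=3) -> [9 5 6 6]
Step 2: sold=3 (running total=6) -> [9 4 9 5]
Step 3: sold=3 (running total=9) -> [9 4 11 4]
Step 4: sold=3 (running total=12) -> [9 4 13 3]
Step 5: sold=3 (running total=15) -> [9 4 15 2]
Step 6: sold=2 (running total=17) -> [9 4 17 2]

Answer: 17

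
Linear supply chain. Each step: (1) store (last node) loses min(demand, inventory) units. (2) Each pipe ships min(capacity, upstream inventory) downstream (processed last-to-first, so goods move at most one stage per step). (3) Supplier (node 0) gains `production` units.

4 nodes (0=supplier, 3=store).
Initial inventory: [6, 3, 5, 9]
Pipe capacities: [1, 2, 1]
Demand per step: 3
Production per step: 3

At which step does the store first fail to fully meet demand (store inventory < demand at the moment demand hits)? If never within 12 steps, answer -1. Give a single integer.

Step 1: demand=3,sold=3 ship[2->3]=1 ship[1->2]=2 ship[0->1]=1 prod=3 -> [8 2 6 7]
Step 2: demand=3,sold=3 ship[2->3]=1 ship[1->2]=2 ship[0->1]=1 prod=3 -> [10 1 7 5]
Step 3: demand=3,sold=3 ship[2->3]=1 ship[1->2]=1 ship[0->1]=1 prod=3 -> [12 1 7 3]
Step 4: demand=3,sold=3 ship[2->3]=1 ship[1->2]=1 ship[0->1]=1 prod=3 -> [14 1 7 1]
Step 5: demand=3,sold=1 ship[2->3]=1 ship[1->2]=1 ship[0->1]=1 prod=3 -> [16 1 7 1]
Step 6: demand=3,sold=1 ship[2->3]=1 ship[1->2]=1 ship[0->1]=1 prod=3 -> [18 1 7 1]
Step 7: demand=3,sold=1 ship[2->3]=1 ship[1->2]=1 ship[0->1]=1 prod=3 -> [20 1 7 1]
Step 8: demand=3,sold=1 ship[2->3]=1 ship[1->2]=1 ship[0->1]=1 prod=3 -> [22 1 7 1]
Step 9: demand=3,sold=1 ship[2->3]=1 ship[1->2]=1 ship[0->1]=1 prod=3 -> [24 1 7 1]
Step 10: demand=3,sold=1 ship[2->3]=1 ship[1->2]=1 ship[0->1]=1 prod=3 -> [26 1 7 1]
Step 11: demand=3,sold=1 ship[2->3]=1 ship[1->2]=1 ship[0->1]=1 prod=3 -> [28 1 7 1]
Step 12: demand=3,sold=1 ship[2->3]=1 ship[1->2]=1 ship[0->1]=1 prod=3 -> [30 1 7 1]
First stockout at step 5

5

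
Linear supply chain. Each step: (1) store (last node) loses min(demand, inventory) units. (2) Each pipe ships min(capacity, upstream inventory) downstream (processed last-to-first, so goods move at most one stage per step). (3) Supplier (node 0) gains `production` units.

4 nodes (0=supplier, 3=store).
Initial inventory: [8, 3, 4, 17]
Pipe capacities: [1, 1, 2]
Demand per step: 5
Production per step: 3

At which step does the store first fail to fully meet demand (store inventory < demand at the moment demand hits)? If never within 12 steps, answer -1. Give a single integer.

Step 1: demand=5,sold=5 ship[2->3]=2 ship[1->2]=1 ship[0->1]=1 prod=3 -> [10 3 3 14]
Step 2: demand=5,sold=5 ship[2->3]=2 ship[1->2]=1 ship[0->1]=1 prod=3 -> [12 3 2 11]
Step 3: demand=5,sold=5 ship[2->3]=2 ship[1->2]=1 ship[0->1]=1 prod=3 -> [14 3 1 8]
Step 4: demand=5,sold=5 ship[2->3]=1 ship[1->2]=1 ship[0->1]=1 prod=3 -> [16 3 1 4]
Step 5: demand=5,sold=4 ship[2->3]=1 ship[1->2]=1 ship[0->1]=1 prod=3 -> [18 3 1 1]
Step 6: demand=5,sold=1 ship[2->3]=1 ship[1->2]=1 ship[0->1]=1 prod=3 -> [20 3 1 1]
Step 7: demand=5,sold=1 ship[2->3]=1 ship[1->2]=1 ship[0->1]=1 prod=3 -> [22 3 1 1]
Step 8: demand=5,sold=1 ship[2->3]=1 ship[1->2]=1 ship[0->1]=1 prod=3 -> [24 3 1 1]
Step 9: demand=5,sold=1 ship[2->3]=1 ship[1->2]=1 ship[0->1]=1 prod=3 -> [26 3 1 1]
Step 10: demand=5,sold=1 ship[2->3]=1 ship[1->2]=1 ship[0->1]=1 prod=3 -> [28 3 1 1]
Step 11: demand=5,sold=1 ship[2->3]=1 ship[1->2]=1 ship[0->1]=1 prod=3 -> [30 3 1 1]
Step 12: demand=5,sold=1 ship[2->3]=1 ship[1->2]=1 ship[0->1]=1 prod=3 -> [32 3 1 1]
First stockout at step 5

5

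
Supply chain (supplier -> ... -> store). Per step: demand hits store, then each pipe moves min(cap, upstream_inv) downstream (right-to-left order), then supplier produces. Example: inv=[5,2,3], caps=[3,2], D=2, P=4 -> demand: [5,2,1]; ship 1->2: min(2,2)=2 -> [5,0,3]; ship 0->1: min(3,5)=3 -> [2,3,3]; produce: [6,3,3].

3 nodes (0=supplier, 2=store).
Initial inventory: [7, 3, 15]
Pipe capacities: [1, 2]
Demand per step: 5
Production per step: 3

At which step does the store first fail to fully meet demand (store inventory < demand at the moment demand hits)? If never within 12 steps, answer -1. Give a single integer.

Step 1: demand=5,sold=5 ship[1->2]=2 ship[0->1]=1 prod=3 -> [9 2 12]
Step 2: demand=5,sold=5 ship[1->2]=2 ship[0->1]=1 prod=3 -> [11 1 9]
Step 3: demand=5,sold=5 ship[1->2]=1 ship[0->1]=1 prod=3 -> [13 1 5]
Step 4: demand=5,sold=5 ship[1->2]=1 ship[0->1]=1 prod=3 -> [15 1 1]
Step 5: demand=5,sold=1 ship[1->2]=1 ship[0->1]=1 prod=3 -> [17 1 1]
Step 6: demand=5,sold=1 ship[1->2]=1 ship[0->1]=1 prod=3 -> [19 1 1]
Step 7: demand=5,sold=1 ship[1->2]=1 ship[0->1]=1 prod=3 -> [21 1 1]
Step 8: demand=5,sold=1 ship[1->2]=1 ship[0->1]=1 prod=3 -> [23 1 1]
Step 9: demand=5,sold=1 ship[1->2]=1 ship[0->1]=1 prod=3 -> [25 1 1]
Step 10: demand=5,sold=1 ship[1->2]=1 ship[0->1]=1 prod=3 -> [27 1 1]
Step 11: demand=5,sold=1 ship[1->2]=1 ship[0->1]=1 prod=3 -> [29 1 1]
Step 12: demand=5,sold=1 ship[1->2]=1 ship[0->1]=1 prod=3 -> [31 1 1]
First stockout at step 5

5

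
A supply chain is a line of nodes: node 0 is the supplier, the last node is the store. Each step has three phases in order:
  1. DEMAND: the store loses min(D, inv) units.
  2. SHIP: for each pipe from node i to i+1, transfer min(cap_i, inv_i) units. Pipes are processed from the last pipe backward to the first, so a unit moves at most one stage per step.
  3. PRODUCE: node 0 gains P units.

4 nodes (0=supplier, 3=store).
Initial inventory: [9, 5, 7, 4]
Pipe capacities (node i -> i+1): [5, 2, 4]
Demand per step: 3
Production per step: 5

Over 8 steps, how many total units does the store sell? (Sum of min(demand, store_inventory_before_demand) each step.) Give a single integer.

Answer: 23

Derivation:
Step 1: sold=3 (running total=3) -> [9 8 5 5]
Step 2: sold=3 (running total=6) -> [9 11 3 6]
Step 3: sold=3 (running total=9) -> [9 14 2 6]
Step 4: sold=3 (running total=12) -> [9 17 2 5]
Step 5: sold=3 (running total=15) -> [9 20 2 4]
Step 6: sold=3 (running total=18) -> [9 23 2 3]
Step 7: sold=3 (running total=21) -> [9 26 2 2]
Step 8: sold=2 (running total=23) -> [9 29 2 2]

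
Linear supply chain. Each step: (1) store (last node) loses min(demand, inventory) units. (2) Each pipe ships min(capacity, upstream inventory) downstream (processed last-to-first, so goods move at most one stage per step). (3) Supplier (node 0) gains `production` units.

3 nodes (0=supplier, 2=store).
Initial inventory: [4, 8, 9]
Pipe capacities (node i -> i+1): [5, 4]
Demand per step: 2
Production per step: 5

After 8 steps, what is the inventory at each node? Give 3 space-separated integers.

Step 1: demand=2,sold=2 ship[1->2]=4 ship[0->1]=4 prod=5 -> inv=[5 8 11]
Step 2: demand=2,sold=2 ship[1->2]=4 ship[0->1]=5 prod=5 -> inv=[5 9 13]
Step 3: demand=2,sold=2 ship[1->2]=4 ship[0->1]=5 prod=5 -> inv=[5 10 15]
Step 4: demand=2,sold=2 ship[1->2]=4 ship[0->1]=5 prod=5 -> inv=[5 11 17]
Step 5: demand=2,sold=2 ship[1->2]=4 ship[0->1]=5 prod=5 -> inv=[5 12 19]
Step 6: demand=2,sold=2 ship[1->2]=4 ship[0->1]=5 prod=5 -> inv=[5 13 21]
Step 7: demand=2,sold=2 ship[1->2]=4 ship[0->1]=5 prod=5 -> inv=[5 14 23]
Step 8: demand=2,sold=2 ship[1->2]=4 ship[0->1]=5 prod=5 -> inv=[5 15 25]

5 15 25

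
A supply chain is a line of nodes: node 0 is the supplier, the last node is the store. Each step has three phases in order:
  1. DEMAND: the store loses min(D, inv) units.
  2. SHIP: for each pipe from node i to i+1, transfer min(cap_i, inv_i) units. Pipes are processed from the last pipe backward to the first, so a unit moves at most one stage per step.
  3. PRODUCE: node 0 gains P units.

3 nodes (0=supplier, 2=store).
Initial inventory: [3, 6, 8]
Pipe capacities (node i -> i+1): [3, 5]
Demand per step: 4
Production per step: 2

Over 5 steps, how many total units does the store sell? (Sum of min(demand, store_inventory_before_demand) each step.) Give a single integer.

Step 1: sold=4 (running total=4) -> [2 4 9]
Step 2: sold=4 (running total=8) -> [2 2 9]
Step 3: sold=4 (running total=12) -> [2 2 7]
Step 4: sold=4 (running total=16) -> [2 2 5]
Step 5: sold=4 (running total=20) -> [2 2 3]

Answer: 20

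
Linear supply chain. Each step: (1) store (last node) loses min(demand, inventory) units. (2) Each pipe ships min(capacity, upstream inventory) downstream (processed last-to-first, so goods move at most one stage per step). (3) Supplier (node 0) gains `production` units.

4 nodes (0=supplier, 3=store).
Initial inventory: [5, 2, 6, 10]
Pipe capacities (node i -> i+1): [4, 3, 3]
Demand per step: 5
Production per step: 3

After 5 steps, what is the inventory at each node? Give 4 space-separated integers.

Step 1: demand=5,sold=5 ship[2->3]=3 ship[1->2]=2 ship[0->1]=4 prod=3 -> inv=[4 4 5 8]
Step 2: demand=5,sold=5 ship[2->3]=3 ship[1->2]=3 ship[0->1]=4 prod=3 -> inv=[3 5 5 6]
Step 3: demand=5,sold=5 ship[2->3]=3 ship[1->2]=3 ship[0->1]=3 prod=3 -> inv=[3 5 5 4]
Step 4: demand=5,sold=4 ship[2->3]=3 ship[1->2]=3 ship[0->1]=3 prod=3 -> inv=[3 5 5 3]
Step 5: demand=5,sold=3 ship[2->3]=3 ship[1->2]=3 ship[0->1]=3 prod=3 -> inv=[3 5 5 3]

3 5 5 3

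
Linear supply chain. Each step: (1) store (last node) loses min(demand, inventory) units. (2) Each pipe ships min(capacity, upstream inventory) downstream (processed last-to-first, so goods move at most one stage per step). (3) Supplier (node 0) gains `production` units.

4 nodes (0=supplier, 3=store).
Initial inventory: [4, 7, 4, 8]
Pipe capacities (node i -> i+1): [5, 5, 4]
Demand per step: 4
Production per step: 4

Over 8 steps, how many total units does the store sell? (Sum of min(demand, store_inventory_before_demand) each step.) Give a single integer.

Step 1: sold=4 (running total=4) -> [4 6 5 8]
Step 2: sold=4 (running total=8) -> [4 5 6 8]
Step 3: sold=4 (running total=12) -> [4 4 7 8]
Step 4: sold=4 (running total=16) -> [4 4 7 8]
Step 5: sold=4 (running total=20) -> [4 4 7 8]
Step 6: sold=4 (running total=24) -> [4 4 7 8]
Step 7: sold=4 (running total=28) -> [4 4 7 8]
Step 8: sold=4 (running total=32) -> [4 4 7 8]

Answer: 32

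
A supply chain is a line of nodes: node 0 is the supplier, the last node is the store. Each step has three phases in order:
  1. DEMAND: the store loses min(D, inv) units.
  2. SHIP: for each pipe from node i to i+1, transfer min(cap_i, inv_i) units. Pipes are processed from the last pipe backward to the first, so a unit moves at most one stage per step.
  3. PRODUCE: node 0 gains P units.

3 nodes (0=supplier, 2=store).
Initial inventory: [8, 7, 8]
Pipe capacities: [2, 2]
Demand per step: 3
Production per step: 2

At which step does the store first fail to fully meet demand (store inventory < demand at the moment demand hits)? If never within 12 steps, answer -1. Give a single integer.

Step 1: demand=3,sold=3 ship[1->2]=2 ship[0->1]=2 prod=2 -> [8 7 7]
Step 2: demand=3,sold=3 ship[1->2]=2 ship[0->1]=2 prod=2 -> [8 7 6]
Step 3: demand=3,sold=3 ship[1->2]=2 ship[0->1]=2 prod=2 -> [8 7 5]
Step 4: demand=3,sold=3 ship[1->2]=2 ship[0->1]=2 prod=2 -> [8 7 4]
Step 5: demand=3,sold=3 ship[1->2]=2 ship[0->1]=2 prod=2 -> [8 7 3]
Step 6: demand=3,sold=3 ship[1->2]=2 ship[0->1]=2 prod=2 -> [8 7 2]
Step 7: demand=3,sold=2 ship[1->2]=2 ship[0->1]=2 prod=2 -> [8 7 2]
Step 8: demand=3,sold=2 ship[1->2]=2 ship[0->1]=2 prod=2 -> [8 7 2]
Step 9: demand=3,sold=2 ship[1->2]=2 ship[0->1]=2 prod=2 -> [8 7 2]
Step 10: demand=3,sold=2 ship[1->2]=2 ship[0->1]=2 prod=2 -> [8 7 2]
Step 11: demand=3,sold=2 ship[1->2]=2 ship[0->1]=2 prod=2 -> [8 7 2]
Step 12: demand=3,sold=2 ship[1->2]=2 ship[0->1]=2 prod=2 -> [8 7 2]
First stockout at step 7

7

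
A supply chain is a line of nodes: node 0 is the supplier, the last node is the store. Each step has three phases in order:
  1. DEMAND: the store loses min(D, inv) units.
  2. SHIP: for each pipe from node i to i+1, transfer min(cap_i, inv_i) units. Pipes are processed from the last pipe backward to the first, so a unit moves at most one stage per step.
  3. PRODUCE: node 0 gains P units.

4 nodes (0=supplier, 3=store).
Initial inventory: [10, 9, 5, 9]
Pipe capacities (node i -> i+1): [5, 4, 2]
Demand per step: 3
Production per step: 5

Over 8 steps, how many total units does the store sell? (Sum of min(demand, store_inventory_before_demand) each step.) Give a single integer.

Answer: 23

Derivation:
Step 1: sold=3 (running total=3) -> [10 10 7 8]
Step 2: sold=3 (running total=6) -> [10 11 9 7]
Step 3: sold=3 (running total=9) -> [10 12 11 6]
Step 4: sold=3 (running total=12) -> [10 13 13 5]
Step 5: sold=3 (running total=15) -> [10 14 15 4]
Step 6: sold=3 (running total=18) -> [10 15 17 3]
Step 7: sold=3 (running total=21) -> [10 16 19 2]
Step 8: sold=2 (running total=23) -> [10 17 21 2]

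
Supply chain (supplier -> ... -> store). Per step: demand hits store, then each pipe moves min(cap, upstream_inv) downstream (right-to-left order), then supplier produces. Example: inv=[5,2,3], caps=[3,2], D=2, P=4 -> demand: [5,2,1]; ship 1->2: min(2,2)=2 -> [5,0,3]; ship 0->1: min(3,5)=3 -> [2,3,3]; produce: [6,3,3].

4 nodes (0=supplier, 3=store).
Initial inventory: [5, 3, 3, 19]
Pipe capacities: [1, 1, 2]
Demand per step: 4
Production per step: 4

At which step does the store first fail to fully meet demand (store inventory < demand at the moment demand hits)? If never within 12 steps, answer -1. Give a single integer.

Step 1: demand=4,sold=4 ship[2->3]=2 ship[1->2]=1 ship[0->1]=1 prod=4 -> [8 3 2 17]
Step 2: demand=4,sold=4 ship[2->3]=2 ship[1->2]=1 ship[0->1]=1 prod=4 -> [11 3 1 15]
Step 3: demand=4,sold=4 ship[2->3]=1 ship[1->2]=1 ship[0->1]=1 prod=4 -> [14 3 1 12]
Step 4: demand=4,sold=4 ship[2->3]=1 ship[1->2]=1 ship[0->1]=1 prod=4 -> [17 3 1 9]
Step 5: demand=4,sold=4 ship[2->3]=1 ship[1->2]=1 ship[0->1]=1 prod=4 -> [20 3 1 6]
Step 6: demand=4,sold=4 ship[2->3]=1 ship[1->2]=1 ship[0->1]=1 prod=4 -> [23 3 1 3]
Step 7: demand=4,sold=3 ship[2->3]=1 ship[1->2]=1 ship[0->1]=1 prod=4 -> [26 3 1 1]
Step 8: demand=4,sold=1 ship[2->3]=1 ship[1->2]=1 ship[0->1]=1 prod=4 -> [29 3 1 1]
Step 9: demand=4,sold=1 ship[2->3]=1 ship[1->2]=1 ship[0->1]=1 prod=4 -> [32 3 1 1]
Step 10: demand=4,sold=1 ship[2->3]=1 ship[1->2]=1 ship[0->1]=1 prod=4 -> [35 3 1 1]
Step 11: demand=4,sold=1 ship[2->3]=1 ship[1->2]=1 ship[0->1]=1 prod=4 -> [38 3 1 1]
Step 12: demand=4,sold=1 ship[2->3]=1 ship[1->2]=1 ship[0->1]=1 prod=4 -> [41 3 1 1]
First stockout at step 7

7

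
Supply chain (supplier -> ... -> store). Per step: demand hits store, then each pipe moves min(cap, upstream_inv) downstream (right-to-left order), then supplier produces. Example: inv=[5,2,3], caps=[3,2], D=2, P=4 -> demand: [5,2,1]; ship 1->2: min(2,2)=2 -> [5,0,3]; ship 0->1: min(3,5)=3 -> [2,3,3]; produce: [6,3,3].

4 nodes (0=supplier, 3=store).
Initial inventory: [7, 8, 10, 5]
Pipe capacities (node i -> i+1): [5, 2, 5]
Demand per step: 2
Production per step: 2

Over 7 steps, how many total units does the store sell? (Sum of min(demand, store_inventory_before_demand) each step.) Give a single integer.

Answer: 14

Derivation:
Step 1: sold=2 (running total=2) -> [4 11 7 8]
Step 2: sold=2 (running total=4) -> [2 13 4 11]
Step 3: sold=2 (running total=6) -> [2 13 2 13]
Step 4: sold=2 (running total=8) -> [2 13 2 13]
Step 5: sold=2 (running total=10) -> [2 13 2 13]
Step 6: sold=2 (running total=12) -> [2 13 2 13]
Step 7: sold=2 (running total=14) -> [2 13 2 13]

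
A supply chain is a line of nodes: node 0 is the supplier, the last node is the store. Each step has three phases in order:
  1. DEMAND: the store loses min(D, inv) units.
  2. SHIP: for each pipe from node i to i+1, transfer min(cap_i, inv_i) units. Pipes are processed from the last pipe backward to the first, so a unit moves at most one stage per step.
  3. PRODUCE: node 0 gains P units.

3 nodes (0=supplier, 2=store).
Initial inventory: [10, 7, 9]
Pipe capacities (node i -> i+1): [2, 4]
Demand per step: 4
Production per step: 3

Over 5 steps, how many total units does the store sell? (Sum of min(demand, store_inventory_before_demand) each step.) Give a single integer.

Answer: 20

Derivation:
Step 1: sold=4 (running total=4) -> [11 5 9]
Step 2: sold=4 (running total=8) -> [12 3 9]
Step 3: sold=4 (running total=12) -> [13 2 8]
Step 4: sold=4 (running total=16) -> [14 2 6]
Step 5: sold=4 (running total=20) -> [15 2 4]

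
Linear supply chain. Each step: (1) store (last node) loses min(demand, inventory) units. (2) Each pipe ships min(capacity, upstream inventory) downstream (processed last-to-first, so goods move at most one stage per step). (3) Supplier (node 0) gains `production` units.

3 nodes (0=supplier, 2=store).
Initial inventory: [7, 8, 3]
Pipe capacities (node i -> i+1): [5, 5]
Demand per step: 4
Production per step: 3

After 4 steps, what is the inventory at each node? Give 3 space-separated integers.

Step 1: demand=4,sold=3 ship[1->2]=5 ship[0->1]=5 prod=3 -> inv=[5 8 5]
Step 2: demand=4,sold=4 ship[1->2]=5 ship[0->1]=5 prod=3 -> inv=[3 8 6]
Step 3: demand=4,sold=4 ship[1->2]=5 ship[0->1]=3 prod=3 -> inv=[3 6 7]
Step 4: demand=4,sold=4 ship[1->2]=5 ship[0->1]=3 prod=3 -> inv=[3 4 8]

3 4 8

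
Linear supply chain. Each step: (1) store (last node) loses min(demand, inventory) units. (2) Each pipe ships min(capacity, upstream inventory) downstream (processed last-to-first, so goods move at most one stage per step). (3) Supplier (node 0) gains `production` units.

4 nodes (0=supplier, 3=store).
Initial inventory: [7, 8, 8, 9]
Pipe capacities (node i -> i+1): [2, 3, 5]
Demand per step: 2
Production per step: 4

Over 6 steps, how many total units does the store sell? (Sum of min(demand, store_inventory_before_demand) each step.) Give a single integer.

Answer: 12

Derivation:
Step 1: sold=2 (running total=2) -> [9 7 6 12]
Step 2: sold=2 (running total=4) -> [11 6 4 15]
Step 3: sold=2 (running total=6) -> [13 5 3 17]
Step 4: sold=2 (running total=8) -> [15 4 3 18]
Step 5: sold=2 (running total=10) -> [17 3 3 19]
Step 6: sold=2 (running total=12) -> [19 2 3 20]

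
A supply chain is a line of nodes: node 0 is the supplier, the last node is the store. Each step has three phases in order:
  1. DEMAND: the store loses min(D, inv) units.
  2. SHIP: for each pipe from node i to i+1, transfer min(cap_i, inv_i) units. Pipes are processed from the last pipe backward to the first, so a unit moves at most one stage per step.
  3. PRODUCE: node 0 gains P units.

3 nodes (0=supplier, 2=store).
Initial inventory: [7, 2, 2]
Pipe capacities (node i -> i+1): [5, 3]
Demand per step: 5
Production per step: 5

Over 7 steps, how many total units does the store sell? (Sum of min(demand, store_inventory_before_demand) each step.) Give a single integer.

Step 1: sold=2 (running total=2) -> [7 5 2]
Step 2: sold=2 (running total=4) -> [7 7 3]
Step 3: sold=3 (running total=7) -> [7 9 3]
Step 4: sold=3 (running total=10) -> [7 11 3]
Step 5: sold=3 (running total=13) -> [7 13 3]
Step 6: sold=3 (running total=16) -> [7 15 3]
Step 7: sold=3 (running total=19) -> [7 17 3]

Answer: 19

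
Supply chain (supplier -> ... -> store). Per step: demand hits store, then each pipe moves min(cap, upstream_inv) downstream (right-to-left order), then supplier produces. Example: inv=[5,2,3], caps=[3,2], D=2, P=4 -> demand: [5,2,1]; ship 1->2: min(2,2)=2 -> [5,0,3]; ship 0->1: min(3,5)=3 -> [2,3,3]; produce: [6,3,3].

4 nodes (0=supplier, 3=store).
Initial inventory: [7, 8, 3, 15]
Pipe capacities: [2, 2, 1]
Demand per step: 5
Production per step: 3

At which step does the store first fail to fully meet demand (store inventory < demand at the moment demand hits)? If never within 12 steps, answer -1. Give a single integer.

Step 1: demand=5,sold=5 ship[2->3]=1 ship[1->2]=2 ship[0->1]=2 prod=3 -> [8 8 4 11]
Step 2: demand=5,sold=5 ship[2->3]=1 ship[1->2]=2 ship[0->1]=2 prod=3 -> [9 8 5 7]
Step 3: demand=5,sold=5 ship[2->3]=1 ship[1->2]=2 ship[0->1]=2 prod=3 -> [10 8 6 3]
Step 4: demand=5,sold=3 ship[2->3]=1 ship[1->2]=2 ship[0->1]=2 prod=3 -> [11 8 7 1]
Step 5: demand=5,sold=1 ship[2->3]=1 ship[1->2]=2 ship[0->1]=2 prod=3 -> [12 8 8 1]
Step 6: demand=5,sold=1 ship[2->3]=1 ship[1->2]=2 ship[0->1]=2 prod=3 -> [13 8 9 1]
Step 7: demand=5,sold=1 ship[2->3]=1 ship[1->2]=2 ship[0->1]=2 prod=3 -> [14 8 10 1]
Step 8: demand=5,sold=1 ship[2->3]=1 ship[1->2]=2 ship[0->1]=2 prod=3 -> [15 8 11 1]
Step 9: demand=5,sold=1 ship[2->3]=1 ship[1->2]=2 ship[0->1]=2 prod=3 -> [16 8 12 1]
Step 10: demand=5,sold=1 ship[2->3]=1 ship[1->2]=2 ship[0->1]=2 prod=3 -> [17 8 13 1]
Step 11: demand=5,sold=1 ship[2->3]=1 ship[1->2]=2 ship[0->1]=2 prod=3 -> [18 8 14 1]
Step 12: demand=5,sold=1 ship[2->3]=1 ship[1->2]=2 ship[0->1]=2 prod=3 -> [19 8 15 1]
First stockout at step 4

4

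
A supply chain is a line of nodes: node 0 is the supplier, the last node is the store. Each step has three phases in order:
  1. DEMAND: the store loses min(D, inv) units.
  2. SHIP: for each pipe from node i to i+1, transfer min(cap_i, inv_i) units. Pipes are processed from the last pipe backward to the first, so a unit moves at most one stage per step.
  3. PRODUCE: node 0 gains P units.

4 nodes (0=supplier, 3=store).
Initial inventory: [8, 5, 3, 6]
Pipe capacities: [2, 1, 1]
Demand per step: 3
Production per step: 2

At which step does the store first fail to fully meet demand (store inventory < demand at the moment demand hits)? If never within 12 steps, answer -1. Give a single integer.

Step 1: demand=3,sold=3 ship[2->3]=1 ship[1->2]=1 ship[0->1]=2 prod=2 -> [8 6 3 4]
Step 2: demand=3,sold=3 ship[2->3]=1 ship[1->2]=1 ship[0->1]=2 prod=2 -> [8 7 3 2]
Step 3: demand=3,sold=2 ship[2->3]=1 ship[1->2]=1 ship[0->1]=2 prod=2 -> [8 8 3 1]
Step 4: demand=3,sold=1 ship[2->3]=1 ship[1->2]=1 ship[0->1]=2 prod=2 -> [8 9 3 1]
Step 5: demand=3,sold=1 ship[2->3]=1 ship[1->2]=1 ship[0->1]=2 prod=2 -> [8 10 3 1]
Step 6: demand=3,sold=1 ship[2->3]=1 ship[1->2]=1 ship[0->1]=2 prod=2 -> [8 11 3 1]
Step 7: demand=3,sold=1 ship[2->3]=1 ship[1->2]=1 ship[0->1]=2 prod=2 -> [8 12 3 1]
Step 8: demand=3,sold=1 ship[2->3]=1 ship[1->2]=1 ship[0->1]=2 prod=2 -> [8 13 3 1]
Step 9: demand=3,sold=1 ship[2->3]=1 ship[1->2]=1 ship[0->1]=2 prod=2 -> [8 14 3 1]
Step 10: demand=3,sold=1 ship[2->3]=1 ship[1->2]=1 ship[0->1]=2 prod=2 -> [8 15 3 1]
Step 11: demand=3,sold=1 ship[2->3]=1 ship[1->2]=1 ship[0->1]=2 prod=2 -> [8 16 3 1]
Step 12: demand=3,sold=1 ship[2->3]=1 ship[1->2]=1 ship[0->1]=2 prod=2 -> [8 17 3 1]
First stockout at step 3

3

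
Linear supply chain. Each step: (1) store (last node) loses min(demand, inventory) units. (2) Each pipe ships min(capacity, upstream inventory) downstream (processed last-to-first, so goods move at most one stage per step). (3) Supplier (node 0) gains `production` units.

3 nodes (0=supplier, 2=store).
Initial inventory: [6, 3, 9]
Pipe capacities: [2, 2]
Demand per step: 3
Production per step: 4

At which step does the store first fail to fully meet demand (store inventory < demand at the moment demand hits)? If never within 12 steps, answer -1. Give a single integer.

Step 1: demand=3,sold=3 ship[1->2]=2 ship[0->1]=2 prod=4 -> [8 3 8]
Step 2: demand=3,sold=3 ship[1->2]=2 ship[0->1]=2 prod=4 -> [10 3 7]
Step 3: demand=3,sold=3 ship[1->2]=2 ship[0->1]=2 prod=4 -> [12 3 6]
Step 4: demand=3,sold=3 ship[1->2]=2 ship[0->1]=2 prod=4 -> [14 3 5]
Step 5: demand=3,sold=3 ship[1->2]=2 ship[0->1]=2 prod=4 -> [16 3 4]
Step 6: demand=3,sold=3 ship[1->2]=2 ship[0->1]=2 prod=4 -> [18 3 3]
Step 7: demand=3,sold=3 ship[1->2]=2 ship[0->1]=2 prod=4 -> [20 3 2]
Step 8: demand=3,sold=2 ship[1->2]=2 ship[0->1]=2 prod=4 -> [22 3 2]
Step 9: demand=3,sold=2 ship[1->2]=2 ship[0->1]=2 prod=4 -> [24 3 2]
Step 10: demand=3,sold=2 ship[1->2]=2 ship[0->1]=2 prod=4 -> [26 3 2]
Step 11: demand=3,sold=2 ship[1->2]=2 ship[0->1]=2 prod=4 -> [28 3 2]
Step 12: demand=3,sold=2 ship[1->2]=2 ship[0->1]=2 prod=4 -> [30 3 2]
First stockout at step 8

8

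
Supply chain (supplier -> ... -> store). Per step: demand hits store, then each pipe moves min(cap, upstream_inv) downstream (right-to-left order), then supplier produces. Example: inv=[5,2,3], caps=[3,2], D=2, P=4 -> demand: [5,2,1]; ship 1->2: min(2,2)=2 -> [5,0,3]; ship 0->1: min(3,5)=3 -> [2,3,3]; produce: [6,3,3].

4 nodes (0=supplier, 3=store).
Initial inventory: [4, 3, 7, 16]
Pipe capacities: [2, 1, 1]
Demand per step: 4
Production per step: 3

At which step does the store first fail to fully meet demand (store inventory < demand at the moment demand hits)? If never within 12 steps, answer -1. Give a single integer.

Step 1: demand=4,sold=4 ship[2->3]=1 ship[1->2]=1 ship[0->1]=2 prod=3 -> [5 4 7 13]
Step 2: demand=4,sold=4 ship[2->3]=1 ship[1->2]=1 ship[0->1]=2 prod=3 -> [6 5 7 10]
Step 3: demand=4,sold=4 ship[2->3]=1 ship[1->2]=1 ship[0->1]=2 prod=3 -> [7 6 7 7]
Step 4: demand=4,sold=4 ship[2->3]=1 ship[1->2]=1 ship[0->1]=2 prod=3 -> [8 7 7 4]
Step 5: demand=4,sold=4 ship[2->3]=1 ship[1->2]=1 ship[0->1]=2 prod=3 -> [9 8 7 1]
Step 6: demand=4,sold=1 ship[2->3]=1 ship[1->2]=1 ship[0->1]=2 prod=3 -> [10 9 7 1]
Step 7: demand=4,sold=1 ship[2->3]=1 ship[1->2]=1 ship[0->1]=2 prod=3 -> [11 10 7 1]
Step 8: demand=4,sold=1 ship[2->3]=1 ship[1->2]=1 ship[0->1]=2 prod=3 -> [12 11 7 1]
Step 9: demand=4,sold=1 ship[2->3]=1 ship[1->2]=1 ship[0->1]=2 prod=3 -> [13 12 7 1]
Step 10: demand=4,sold=1 ship[2->3]=1 ship[1->2]=1 ship[0->1]=2 prod=3 -> [14 13 7 1]
Step 11: demand=4,sold=1 ship[2->3]=1 ship[1->2]=1 ship[0->1]=2 prod=3 -> [15 14 7 1]
Step 12: demand=4,sold=1 ship[2->3]=1 ship[1->2]=1 ship[0->1]=2 prod=3 -> [16 15 7 1]
First stockout at step 6

6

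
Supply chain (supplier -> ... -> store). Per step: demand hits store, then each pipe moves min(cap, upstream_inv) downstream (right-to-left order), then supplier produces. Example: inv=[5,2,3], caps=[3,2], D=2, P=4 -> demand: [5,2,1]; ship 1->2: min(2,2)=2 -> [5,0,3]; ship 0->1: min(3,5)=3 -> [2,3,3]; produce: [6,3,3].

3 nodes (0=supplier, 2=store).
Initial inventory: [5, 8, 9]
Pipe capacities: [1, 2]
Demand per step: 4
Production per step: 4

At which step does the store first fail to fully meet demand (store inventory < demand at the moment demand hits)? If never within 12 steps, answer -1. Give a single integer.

Step 1: demand=4,sold=4 ship[1->2]=2 ship[0->1]=1 prod=4 -> [8 7 7]
Step 2: demand=4,sold=4 ship[1->2]=2 ship[0->1]=1 prod=4 -> [11 6 5]
Step 3: demand=4,sold=4 ship[1->2]=2 ship[0->1]=1 prod=4 -> [14 5 3]
Step 4: demand=4,sold=3 ship[1->2]=2 ship[0->1]=1 prod=4 -> [17 4 2]
Step 5: demand=4,sold=2 ship[1->2]=2 ship[0->1]=1 prod=4 -> [20 3 2]
Step 6: demand=4,sold=2 ship[1->2]=2 ship[0->1]=1 prod=4 -> [23 2 2]
Step 7: demand=4,sold=2 ship[1->2]=2 ship[0->1]=1 prod=4 -> [26 1 2]
Step 8: demand=4,sold=2 ship[1->2]=1 ship[0->1]=1 prod=4 -> [29 1 1]
Step 9: demand=4,sold=1 ship[1->2]=1 ship[0->1]=1 prod=4 -> [32 1 1]
Step 10: demand=4,sold=1 ship[1->2]=1 ship[0->1]=1 prod=4 -> [35 1 1]
Step 11: demand=4,sold=1 ship[1->2]=1 ship[0->1]=1 prod=4 -> [38 1 1]
Step 12: demand=4,sold=1 ship[1->2]=1 ship[0->1]=1 prod=4 -> [41 1 1]
First stockout at step 4

4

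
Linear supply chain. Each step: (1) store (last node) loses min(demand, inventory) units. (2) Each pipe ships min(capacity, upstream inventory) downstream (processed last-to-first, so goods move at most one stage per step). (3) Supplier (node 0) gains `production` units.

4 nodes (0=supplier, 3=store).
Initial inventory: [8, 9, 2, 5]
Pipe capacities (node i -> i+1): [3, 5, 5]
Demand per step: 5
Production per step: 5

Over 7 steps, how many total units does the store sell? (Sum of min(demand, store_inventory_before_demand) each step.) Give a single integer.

Answer: 28

Derivation:
Step 1: sold=5 (running total=5) -> [10 7 5 2]
Step 2: sold=2 (running total=7) -> [12 5 5 5]
Step 3: sold=5 (running total=12) -> [14 3 5 5]
Step 4: sold=5 (running total=17) -> [16 3 3 5]
Step 5: sold=5 (running total=22) -> [18 3 3 3]
Step 6: sold=3 (running total=25) -> [20 3 3 3]
Step 7: sold=3 (running total=28) -> [22 3 3 3]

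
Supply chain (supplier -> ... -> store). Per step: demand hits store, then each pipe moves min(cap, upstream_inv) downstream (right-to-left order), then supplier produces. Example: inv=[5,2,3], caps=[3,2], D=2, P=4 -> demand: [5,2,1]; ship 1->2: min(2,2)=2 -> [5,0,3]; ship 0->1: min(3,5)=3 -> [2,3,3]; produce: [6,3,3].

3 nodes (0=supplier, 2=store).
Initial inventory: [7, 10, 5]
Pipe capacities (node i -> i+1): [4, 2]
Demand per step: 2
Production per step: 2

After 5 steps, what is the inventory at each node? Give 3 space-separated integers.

Step 1: demand=2,sold=2 ship[1->2]=2 ship[0->1]=4 prod=2 -> inv=[5 12 5]
Step 2: demand=2,sold=2 ship[1->2]=2 ship[0->1]=4 prod=2 -> inv=[3 14 5]
Step 3: demand=2,sold=2 ship[1->2]=2 ship[0->1]=3 prod=2 -> inv=[2 15 5]
Step 4: demand=2,sold=2 ship[1->2]=2 ship[0->1]=2 prod=2 -> inv=[2 15 5]
Step 5: demand=2,sold=2 ship[1->2]=2 ship[0->1]=2 prod=2 -> inv=[2 15 5]

2 15 5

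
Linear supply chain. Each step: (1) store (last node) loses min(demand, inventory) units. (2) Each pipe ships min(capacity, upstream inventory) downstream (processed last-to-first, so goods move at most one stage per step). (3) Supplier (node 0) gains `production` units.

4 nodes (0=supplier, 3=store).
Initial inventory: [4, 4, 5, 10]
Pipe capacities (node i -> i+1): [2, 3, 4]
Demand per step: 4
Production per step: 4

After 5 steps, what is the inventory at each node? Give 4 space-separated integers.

Step 1: demand=4,sold=4 ship[2->3]=4 ship[1->2]=3 ship[0->1]=2 prod=4 -> inv=[6 3 4 10]
Step 2: demand=4,sold=4 ship[2->3]=4 ship[1->2]=3 ship[0->1]=2 prod=4 -> inv=[8 2 3 10]
Step 3: demand=4,sold=4 ship[2->3]=3 ship[1->2]=2 ship[0->1]=2 prod=4 -> inv=[10 2 2 9]
Step 4: demand=4,sold=4 ship[2->3]=2 ship[1->2]=2 ship[0->1]=2 prod=4 -> inv=[12 2 2 7]
Step 5: demand=4,sold=4 ship[2->3]=2 ship[1->2]=2 ship[0->1]=2 prod=4 -> inv=[14 2 2 5]

14 2 2 5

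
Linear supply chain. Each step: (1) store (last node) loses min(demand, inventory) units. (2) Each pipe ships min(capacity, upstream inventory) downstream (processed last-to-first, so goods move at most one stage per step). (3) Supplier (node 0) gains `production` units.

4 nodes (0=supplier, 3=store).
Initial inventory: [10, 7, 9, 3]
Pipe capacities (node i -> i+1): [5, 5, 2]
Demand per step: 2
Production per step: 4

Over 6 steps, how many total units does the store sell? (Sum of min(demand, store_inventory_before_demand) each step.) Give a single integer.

Step 1: sold=2 (running total=2) -> [9 7 12 3]
Step 2: sold=2 (running total=4) -> [8 7 15 3]
Step 3: sold=2 (running total=6) -> [7 7 18 3]
Step 4: sold=2 (running total=8) -> [6 7 21 3]
Step 5: sold=2 (running total=10) -> [5 7 24 3]
Step 6: sold=2 (running total=12) -> [4 7 27 3]

Answer: 12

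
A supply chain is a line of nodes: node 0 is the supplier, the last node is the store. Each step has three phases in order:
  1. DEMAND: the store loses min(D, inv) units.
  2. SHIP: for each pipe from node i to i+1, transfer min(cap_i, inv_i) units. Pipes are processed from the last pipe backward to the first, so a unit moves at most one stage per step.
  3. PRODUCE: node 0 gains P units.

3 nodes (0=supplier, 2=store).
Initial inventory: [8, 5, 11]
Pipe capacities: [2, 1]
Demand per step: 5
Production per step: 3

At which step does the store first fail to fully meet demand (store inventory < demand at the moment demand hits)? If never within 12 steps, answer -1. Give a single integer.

Step 1: demand=5,sold=5 ship[1->2]=1 ship[0->1]=2 prod=3 -> [9 6 7]
Step 2: demand=5,sold=5 ship[1->2]=1 ship[0->1]=2 prod=3 -> [10 7 3]
Step 3: demand=5,sold=3 ship[1->2]=1 ship[0->1]=2 prod=3 -> [11 8 1]
Step 4: demand=5,sold=1 ship[1->2]=1 ship[0->1]=2 prod=3 -> [12 9 1]
Step 5: demand=5,sold=1 ship[1->2]=1 ship[0->1]=2 prod=3 -> [13 10 1]
Step 6: demand=5,sold=1 ship[1->2]=1 ship[0->1]=2 prod=3 -> [14 11 1]
Step 7: demand=5,sold=1 ship[1->2]=1 ship[0->1]=2 prod=3 -> [15 12 1]
Step 8: demand=5,sold=1 ship[1->2]=1 ship[0->1]=2 prod=3 -> [16 13 1]
Step 9: demand=5,sold=1 ship[1->2]=1 ship[0->1]=2 prod=3 -> [17 14 1]
Step 10: demand=5,sold=1 ship[1->2]=1 ship[0->1]=2 prod=3 -> [18 15 1]
Step 11: demand=5,sold=1 ship[1->2]=1 ship[0->1]=2 prod=3 -> [19 16 1]
Step 12: demand=5,sold=1 ship[1->2]=1 ship[0->1]=2 prod=3 -> [20 17 1]
First stockout at step 3

3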